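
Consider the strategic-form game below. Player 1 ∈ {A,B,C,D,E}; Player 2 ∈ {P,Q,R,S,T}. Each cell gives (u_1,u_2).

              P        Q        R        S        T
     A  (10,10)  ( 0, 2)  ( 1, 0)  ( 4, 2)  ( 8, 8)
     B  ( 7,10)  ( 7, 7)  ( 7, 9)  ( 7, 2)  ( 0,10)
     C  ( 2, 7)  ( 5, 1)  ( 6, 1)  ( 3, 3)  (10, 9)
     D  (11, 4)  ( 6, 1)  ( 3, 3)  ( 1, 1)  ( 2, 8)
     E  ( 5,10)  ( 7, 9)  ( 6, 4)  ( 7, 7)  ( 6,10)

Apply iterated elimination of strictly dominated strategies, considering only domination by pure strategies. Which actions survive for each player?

P2 drop Q (P beats it: A:10>2 B:10>7 C:7>1 D:4>1 E:10>9)
P2 drop R (P beats it: A:10>0 B:10>9 C:7>1 D:4>3 E:10>4)
P2 drop S (P beats it: A:10>2 B:10>2 C:7>3 D:4>1 E:10>7)
P1 drop B (A beats it: P:10>7 T:8>0)
P1 drop E (A beats it: P:10>5 T:8>6)
P1→{A,C,D} P2→{P,T}

IESDS → P1:{A,C,D} P2:{P,T}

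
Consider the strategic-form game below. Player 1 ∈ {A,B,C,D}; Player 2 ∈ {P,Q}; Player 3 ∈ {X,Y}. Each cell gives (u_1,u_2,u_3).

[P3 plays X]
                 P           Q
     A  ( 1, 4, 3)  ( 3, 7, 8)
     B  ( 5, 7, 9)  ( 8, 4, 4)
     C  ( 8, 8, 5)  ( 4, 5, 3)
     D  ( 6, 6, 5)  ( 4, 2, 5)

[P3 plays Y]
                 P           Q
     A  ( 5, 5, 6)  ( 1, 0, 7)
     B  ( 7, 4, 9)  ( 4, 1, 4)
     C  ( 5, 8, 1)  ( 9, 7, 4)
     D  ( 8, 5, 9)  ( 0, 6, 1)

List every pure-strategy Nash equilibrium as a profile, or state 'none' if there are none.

(A,P,X): not NE [P1→C gives 8>1; P2→Q gives 7>4; P3→Y gives 6>3]
(A,P,Y): not NE [P1→D gives 8>5]
(A,Q,X): not NE [P1→B gives 8>3]
(A,Q,Y): not NE [P1→C gives 9>1; P2→P gives 5>0; P3→X gives 8>7]
(B,P,X): not NE [P1→C gives 8>5]
(B,P,Y): not NE [P1→D gives 8>7]
(B,Q,X): not NE [P2→P gives 7>4]
(B,Q,Y): not NE [P1→C gives 9>4; P2→P gives 4>1]
(C,P,X): NE
(C,P,Y): not NE [P1→D gives 8>5; P3→X gives 5>1]
(C,Q,X): not NE [P1→B gives 8>4; P2→P gives 8>5; P3→Y gives 4>3]
(C,Q,Y): not NE [P2→P gives 8>7]
(D,P,X): not NE [P1→C gives 8>6; P3→Y gives 9>5]
(D,P,Y): not NE [P2→Q gives 6>5]
(D,Q,X): not NE [P1→B gives 8>4; P2→P gives 6>2]
(D,Q,Y): not NE [P1→C gives 9>0; P3→X gives 5>1]

Nash profiles: (C,P,X)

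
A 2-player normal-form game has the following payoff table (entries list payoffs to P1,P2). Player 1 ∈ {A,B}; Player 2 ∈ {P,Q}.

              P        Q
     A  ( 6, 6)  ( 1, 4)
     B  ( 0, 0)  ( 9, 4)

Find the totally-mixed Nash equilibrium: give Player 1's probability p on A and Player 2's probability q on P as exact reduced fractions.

P1 mixes 2/3 on A; P2 mixes 4/7 on P

P1 indiff ⇒ q·6+(1-q)·1 = q·0+(1-q)·9 ⇒ q(6) = (1-q)(8) ⇒ q = 4/7
P2 indiff ⇒ p·6+(1-p)·0 = p·4+(1-p)·4 ⇒ p(2) = (1-p)(4) ⇒ p = 2/3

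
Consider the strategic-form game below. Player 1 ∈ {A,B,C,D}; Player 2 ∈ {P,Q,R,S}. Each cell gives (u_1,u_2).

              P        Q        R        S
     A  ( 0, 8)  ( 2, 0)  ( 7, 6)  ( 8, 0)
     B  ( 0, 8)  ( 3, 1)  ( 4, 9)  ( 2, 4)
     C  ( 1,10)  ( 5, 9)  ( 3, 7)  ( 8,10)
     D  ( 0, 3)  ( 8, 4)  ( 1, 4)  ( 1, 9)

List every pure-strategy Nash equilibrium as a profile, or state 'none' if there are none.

(A,P): not NE [P1→C gives 1>0]
(A,Q): not NE [P1→D gives 8>2; P2→P gives 8>0]
(A,R): not NE [P2→P gives 8>6]
(A,S): not NE [P2→P gives 8>0]
(B,P): not NE [P1→C gives 1>0; P2→R gives 9>8]
(B,Q): not NE [P1→D gives 8>3; P2→R gives 9>1]
(B,R): not NE [P1→A gives 7>4]
(B,S): not NE [P1→C gives 8>2; P2→R gives 9>4]
(C,P): NE
(C,Q): not NE [P1→D gives 8>5; P2→S gives 10>9]
(C,R): not NE [P1→A gives 7>3; P2→S gives 10>7]
(C,S): NE
(D,P): not NE [P1→C gives 1>0; P2→S gives 9>3]
(D,Q): not NE [P2→S gives 9>4]
(D,R): not NE [P1→A gives 7>1; P2→S gives 9>4]
(D,S): not NE [P1→C gives 8>1]

PSNE = {(C,P), (C,S)}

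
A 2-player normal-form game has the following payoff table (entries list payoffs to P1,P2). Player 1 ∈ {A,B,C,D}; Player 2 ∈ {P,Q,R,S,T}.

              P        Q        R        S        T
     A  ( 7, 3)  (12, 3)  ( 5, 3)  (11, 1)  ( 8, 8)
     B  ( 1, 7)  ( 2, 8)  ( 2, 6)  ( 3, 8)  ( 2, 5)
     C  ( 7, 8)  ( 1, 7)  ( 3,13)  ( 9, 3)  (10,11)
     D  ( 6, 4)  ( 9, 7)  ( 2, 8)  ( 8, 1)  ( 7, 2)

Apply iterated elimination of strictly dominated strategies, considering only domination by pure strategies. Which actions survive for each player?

P1 drop B (A beats it: P:7>1 Q:12>2 R:5>2 S:11>3 T:8>2)
P1 drop D (A beats it: P:7>6 Q:12>9 R:5>2 S:11>8 T:8>7)
P2 drop P (T beats it: A:8>3 C:11>8)
P2 drop Q (T beats it: A:8>3 C:11>7)
P2 drop S (R beats it: A:3>1 C:13>3)
P1→{A,C} P2→{R,T}

Remaining: P1:{A,C} P2:{R,T}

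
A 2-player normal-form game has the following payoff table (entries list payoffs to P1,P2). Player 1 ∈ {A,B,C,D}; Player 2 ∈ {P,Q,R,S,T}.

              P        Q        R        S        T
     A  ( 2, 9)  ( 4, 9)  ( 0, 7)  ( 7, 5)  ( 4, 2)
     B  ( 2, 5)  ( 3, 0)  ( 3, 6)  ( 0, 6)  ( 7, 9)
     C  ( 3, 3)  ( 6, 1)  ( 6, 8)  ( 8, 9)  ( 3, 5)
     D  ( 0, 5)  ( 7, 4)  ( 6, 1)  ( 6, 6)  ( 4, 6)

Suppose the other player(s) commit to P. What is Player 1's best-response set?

argmax u_1 = {C}

u_1(A vs P) = 2
u_1(B vs P) = 2
u_1(C vs P) = 3
u_1(D vs P) = 0
max payoff 3 at {C}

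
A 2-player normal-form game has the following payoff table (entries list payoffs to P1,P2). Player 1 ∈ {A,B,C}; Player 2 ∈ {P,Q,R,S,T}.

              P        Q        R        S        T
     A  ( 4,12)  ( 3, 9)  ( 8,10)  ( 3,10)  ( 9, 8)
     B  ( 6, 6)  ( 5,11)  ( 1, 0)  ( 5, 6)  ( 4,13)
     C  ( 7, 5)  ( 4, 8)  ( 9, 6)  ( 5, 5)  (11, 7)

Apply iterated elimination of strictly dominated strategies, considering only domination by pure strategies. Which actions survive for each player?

P1 drop A (C beats it: P:7>4 Q:4>3 R:9>8 S:5>3 T:11>9)
P2 drop P (Q beats it: B:11>6 C:8>5)
P2 drop R (Q beats it: B:11>0 C:8>6)
P2 drop S (Q beats it: B:11>6 C:8>5)
P1→{B,C} P2→{Q,T}

Remaining: P1:{B,C} P2:{Q,T}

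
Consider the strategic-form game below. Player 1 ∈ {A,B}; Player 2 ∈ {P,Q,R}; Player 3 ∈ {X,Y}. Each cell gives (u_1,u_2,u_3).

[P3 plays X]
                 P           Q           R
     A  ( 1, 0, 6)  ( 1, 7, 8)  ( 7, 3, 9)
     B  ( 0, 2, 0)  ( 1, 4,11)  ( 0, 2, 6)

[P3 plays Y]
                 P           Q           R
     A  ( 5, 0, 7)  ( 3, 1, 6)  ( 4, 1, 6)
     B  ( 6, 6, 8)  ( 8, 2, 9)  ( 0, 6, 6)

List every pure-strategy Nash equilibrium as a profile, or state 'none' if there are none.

(A,P,X): not NE [P2→Q gives 7>0; P3→Y gives 7>6]
(A,P,Y): not NE [P1→B gives 6>5; P2→R gives 1>0]
(A,Q,X): NE
(A,Q,Y): not NE [P1→B gives 8>3; P3→X gives 8>6]
(A,R,X): not NE [P2→Q gives 7>3]
(A,R,Y): not NE [P3→X gives 9>6]
(B,P,X): not NE [P1→A gives 1>0; P2→Q gives 4>2; P3→Y gives 8>0]
(B,P,Y): NE
(B,Q,X): NE
(B,Q,Y): not NE [P2→R gives 6>2; P3→X gives 11>9]
(B,R,X): not NE [P1→A gives 7>0; P2→Q gives 4>2]
(B,R,Y): not NE [P1→A gives 4>0]

NE set: (A,Q,X), (B,P,Y), (B,Q,X)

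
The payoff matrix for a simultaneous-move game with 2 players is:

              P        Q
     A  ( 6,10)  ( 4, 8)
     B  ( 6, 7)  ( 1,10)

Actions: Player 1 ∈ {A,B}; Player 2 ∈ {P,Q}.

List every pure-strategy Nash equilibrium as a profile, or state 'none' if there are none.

PSNE = {(A,P)}

(A,P): NE
(A,Q): not NE [P2→P gives 10>8]
(B,P): not NE [P2→Q gives 10>7]
(B,Q): not NE [P1→A gives 4>1]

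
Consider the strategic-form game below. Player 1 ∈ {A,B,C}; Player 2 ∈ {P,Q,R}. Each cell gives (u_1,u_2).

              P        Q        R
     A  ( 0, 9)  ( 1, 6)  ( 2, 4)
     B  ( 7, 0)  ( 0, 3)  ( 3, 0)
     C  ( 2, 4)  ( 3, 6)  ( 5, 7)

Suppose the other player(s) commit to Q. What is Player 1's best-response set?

u_1(A vs Q) = 1
u_1(B vs Q) = 0
u_1(C vs Q) = 3
max payoff 3 at {C}

P1 best: {C}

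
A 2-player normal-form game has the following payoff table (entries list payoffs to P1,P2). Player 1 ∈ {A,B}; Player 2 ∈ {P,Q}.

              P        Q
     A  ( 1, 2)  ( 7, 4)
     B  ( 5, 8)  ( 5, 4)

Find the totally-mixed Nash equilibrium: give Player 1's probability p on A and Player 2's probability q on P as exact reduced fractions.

P1 indiff ⇒ q·1+(1-q)·7 = q·5+(1-q)·5 ⇒ q(-4) = (1-q)(-2) ⇒ q = 1/3
P2 indiff ⇒ p·2+(1-p)·8 = p·4+(1-p)·4 ⇒ p(-2) = (1-p)(-4) ⇒ p = 2/3

p=2/3, q=1/3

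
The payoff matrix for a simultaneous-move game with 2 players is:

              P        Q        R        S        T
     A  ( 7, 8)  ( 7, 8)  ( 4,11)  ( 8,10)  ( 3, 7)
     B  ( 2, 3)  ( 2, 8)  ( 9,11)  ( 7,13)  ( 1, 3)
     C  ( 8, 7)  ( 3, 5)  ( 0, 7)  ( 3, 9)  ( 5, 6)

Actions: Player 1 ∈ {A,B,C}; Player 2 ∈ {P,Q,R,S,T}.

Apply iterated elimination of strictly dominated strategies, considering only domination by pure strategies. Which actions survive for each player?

IESDS → P1:{A,B} P2:{R,S}

P2 drop P (S beats it: A:10>8 B:13>3 C:9>7)
P2 drop Q (R beats it: A:11>8 B:11>8 C:7>5)
P2 drop T (R beats it: A:11>7 B:11>3 C:7>6)
P1 drop C (A beats it: R:4>0 S:8>3)
P1→{A,B} P2→{R,S}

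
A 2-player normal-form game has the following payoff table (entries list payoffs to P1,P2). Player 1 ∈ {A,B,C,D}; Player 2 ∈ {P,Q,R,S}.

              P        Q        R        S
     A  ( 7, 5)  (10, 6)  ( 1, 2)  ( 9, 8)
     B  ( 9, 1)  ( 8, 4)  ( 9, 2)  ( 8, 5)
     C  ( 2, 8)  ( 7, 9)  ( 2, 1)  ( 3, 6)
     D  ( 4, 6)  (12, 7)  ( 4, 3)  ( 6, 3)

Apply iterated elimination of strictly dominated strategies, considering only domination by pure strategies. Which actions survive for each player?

P1 drop C (B beats it: P:9>2 Q:8>7 R:9>2 S:8>3)
P2 drop P (Q beats it: A:6>5 B:4>1 D:7>6)
P2 drop R (Q beats it: A:6>2 B:4>2 D:7>3)
P1 drop B (A beats it: Q:10>8 S:9>8)
P1→{A,D} P2→{Q,S}

Survivors P1:{A,D} P2:{Q,S}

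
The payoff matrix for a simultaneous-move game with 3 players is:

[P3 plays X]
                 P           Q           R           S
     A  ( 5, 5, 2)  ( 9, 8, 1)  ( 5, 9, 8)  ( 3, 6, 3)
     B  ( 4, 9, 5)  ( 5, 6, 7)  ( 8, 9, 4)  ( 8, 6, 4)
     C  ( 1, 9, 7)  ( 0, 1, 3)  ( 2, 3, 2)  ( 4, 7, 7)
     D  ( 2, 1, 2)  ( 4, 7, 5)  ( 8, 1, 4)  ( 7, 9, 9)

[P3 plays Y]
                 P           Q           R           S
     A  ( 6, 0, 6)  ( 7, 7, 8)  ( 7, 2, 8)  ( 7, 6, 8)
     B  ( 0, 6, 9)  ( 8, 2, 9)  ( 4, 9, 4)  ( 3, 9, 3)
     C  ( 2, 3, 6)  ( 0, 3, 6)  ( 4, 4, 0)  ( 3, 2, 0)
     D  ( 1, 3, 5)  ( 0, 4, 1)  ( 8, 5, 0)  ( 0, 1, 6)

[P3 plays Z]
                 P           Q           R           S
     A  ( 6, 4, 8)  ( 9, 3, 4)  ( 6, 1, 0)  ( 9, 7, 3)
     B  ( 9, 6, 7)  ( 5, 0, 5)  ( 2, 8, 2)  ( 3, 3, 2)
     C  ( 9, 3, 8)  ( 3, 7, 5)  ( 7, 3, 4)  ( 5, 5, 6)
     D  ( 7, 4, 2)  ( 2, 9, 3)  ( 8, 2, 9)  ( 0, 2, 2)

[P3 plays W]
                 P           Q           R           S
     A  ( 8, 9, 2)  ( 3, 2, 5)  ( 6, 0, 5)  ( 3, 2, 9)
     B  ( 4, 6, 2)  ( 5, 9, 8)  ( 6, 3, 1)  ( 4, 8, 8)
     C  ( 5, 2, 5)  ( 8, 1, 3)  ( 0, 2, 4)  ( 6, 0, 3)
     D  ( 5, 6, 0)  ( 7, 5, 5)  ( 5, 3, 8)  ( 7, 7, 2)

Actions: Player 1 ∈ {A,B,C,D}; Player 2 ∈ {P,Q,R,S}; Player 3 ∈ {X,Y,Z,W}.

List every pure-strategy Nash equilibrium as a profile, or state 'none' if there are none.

PSNE = {(B,R,X)}

(A,P,X): not NE [P2→R gives 9>5; P3→Z gives 8>2]
(A,P,Y): not NE [P2→Q gives 7>0; P3→Z gives 8>6]
(A,P,Z): not NE [P1→C gives 9>6; P2→S gives 7>4]
(A,P,W): not NE [P3→Z gives 8>2]
(A,Q,X): not NE [P2→R gives 9>8; P3→Y gives 8>1]
(A,Q,Y): not NE [P1→B gives 8>7]
(A,Q,Z): not NE [P2→S gives 7>3; P3→Y gives 8>4]
(A,Q,W): not NE [P1→C gives 8>3; P2→P gives 9>2; P3→Y gives 8>5]
(A,R,X): not NE [P1→D gives 8>5]
(A,R,Y): not NE [P1→D gives 8>7; P2→Q gives 7>2]
(A,R,Z): not NE [P1→D gives 8>6; P2→S gives 7>1; P3→Y gives 8>0]
(A,R,W): not NE [P2→P gives 9>0; P3→Y gives 8>5]
(A,S,X): not NE [P1→B gives 8>3; P2→R gives 9>6; P3→W gives 9>3]
(A,S,Y): not NE [P2→Q gives 7>6; P3→W gives 9>8]
(A,S,Z): not NE [P3→W gives 9>3]
(A,S,W): not NE [P1→D gives 7>3; P2→P gives 9>2]
(B,P,X): not NE [P1→A gives 5>4; P3→Y gives 9>5]
(B,P,Y): not NE [P1→A gives 6>0; P2→S gives 9>6]
(B,P,Z): not NE [P2→R gives 8>6; P3→Y gives 9>7]
(B,P,W): not NE [P1→A gives 8>4; P2→Q gives 9>6; P3→Y gives 9>2]
(B,Q,X): not NE [P1→A gives 9>5; P2→R gives 9>6; P3→Y gives 9>7]
(B,Q,Y): not NE [P2→S gives 9>2]
(B,Q,Z): not NE [P1→A gives 9>5; P2→R gives 8>0; P3→Y gives 9>5]
(B,Q,W): not NE [P1→C gives 8>5; P3→Y gives 9>8]
(B,R,X): NE
(B,R,Y): not NE [P1→D gives 8>4]
(B,R,Z): not NE [P1→D gives 8>2; P3→Y gives 4>2]
(B,R,W): not NE [P2→Q gives 9>3; P3→Y gives 4>1]
(B,S,X): not NE [P2→R gives 9>6; P3→W gives 8>4]
(B,S,Y): not NE [P1→A gives 7>3; P3→W gives 8>3]
(B,S,Z): not NE [P1→A gives 9>3; P2→R gives 8>3; P3→W gives 8>2]
(B,S,W): not NE [P1→D gives 7>4; P2→Q gives 9>8]
(C,P,X): not NE [P1→A gives 5>1; P3→Z gives 8>7]
(C,P,Y): not NE [P1→A gives 6>2; P2→R gives 4>3; P3→Z gives 8>6]
(C,P,Z): not NE [P2→Q gives 7>3]
(C,P,W): not NE [P1→A gives 8>5; P3→Z gives 8>5]
(C,Q,X): not NE [P1→A gives 9>0; P2→P gives 9>1; P3→Y gives 6>3]
(C,Q,Y): not NE [P1→B gives 8>0; P2→R gives 4>3]
(C,Q,Z): not NE [P1→A gives 9>3; P3→Y gives 6>5]
(C,Q,W): not NE [P2→R gives 2>1; P3→Y gives 6>3]
(C,R,X): not NE [P1→D gives 8>2; P2→P gives 9>3; P3→W gives 4>2]
(C,R,Y): not NE [P1→D gives 8>4; P3→W gives 4>0]
(C,R,Z): not NE [P1→D gives 8>7; P2→Q gives 7>3]
(C,R,W): not NE [P1→B gives 6>0]
(C,S,X): not NE [P1→B gives 8>4; P2→P gives 9>7]
(C,S,Y): not NE [P1→A gives 7>3; P2→R gives 4>2; P3→X gives 7>0]
(C,S,Z): not NE [P1→A gives 9>5; P2→Q gives 7>5; P3→X gives 7>6]
(C,S,W): not NE [P1→D gives 7>6; P2→R gives 2>0; P3→X gives 7>3]
(D,P,X): not NE [P1→A gives 5>2; P2→S gives 9>1; P3→Y gives 5>2]
(D,P,Y): not NE [P1→A gives 6>1; P2→R gives 5>3]
(D,P,Z): not NE [P1→C gives 9>7; P2→Q gives 9>4; P3→Y gives 5>2]
(D,P,W): not NE [P1→A gives 8>5; P2→S gives 7>6; P3→Y gives 5>0]
(D,Q,X): not NE [P1→A gives 9>4; P2→S gives 9>7]
(D,Q,Y): not NE [P1→B gives 8>0; P2→R gives 5>4; P3→W gives 5>1]
(D,Q,Z): not NE [P1→A gives 9>2; P3→W gives 5>3]
(D,Q,W): not NE [P1→C gives 8>7; P2→S gives 7>5]
(D,R,X): not NE [P2→S gives 9>1; P3→Z gives 9>4]
(D,R,Y): not NE [P3→Z gives 9>0]
(D,R,Z): not NE [P2→Q gives 9>2]
(D,R,W): not NE [P1→B gives 6>5; P2→S gives 7>3; P3→Z gives 9>8]
(D,S,X): not NE [P1→B gives 8>7]
(D,S,Y): not NE [P1→A gives 7>0; P2→R gives 5>1; P3→X gives 9>6]
(D,S,Z): not NE [P1→A gives 9>0; P2→Q gives 9>2; P3→X gives 9>2]
(D,S,W): not NE [P3→X gives 9>2]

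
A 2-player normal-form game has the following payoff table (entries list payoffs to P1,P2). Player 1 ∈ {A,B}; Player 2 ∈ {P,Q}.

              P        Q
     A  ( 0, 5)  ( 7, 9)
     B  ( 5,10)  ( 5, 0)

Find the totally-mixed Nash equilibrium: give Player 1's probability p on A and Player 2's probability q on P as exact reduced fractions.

(p,q) = (5/7, 2/7)

P1 indiff ⇒ q·0+(1-q)·7 = q·5+(1-q)·5 ⇒ q(-5) = (1-q)(-2) ⇒ q = 2/7
P2 indiff ⇒ p·5+(1-p)·10 = p·9+(1-p)·0 ⇒ p(-4) = (1-p)(-10) ⇒ p = 5/7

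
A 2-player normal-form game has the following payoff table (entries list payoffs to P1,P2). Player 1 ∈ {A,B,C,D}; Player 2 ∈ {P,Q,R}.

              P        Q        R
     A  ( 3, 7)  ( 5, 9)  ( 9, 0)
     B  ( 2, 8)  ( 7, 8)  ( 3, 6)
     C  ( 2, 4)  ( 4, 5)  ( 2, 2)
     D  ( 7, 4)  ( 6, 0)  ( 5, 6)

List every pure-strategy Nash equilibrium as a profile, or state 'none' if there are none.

(A,P): not NE [P1→D gives 7>3; P2→Q gives 9>7]
(A,Q): not NE [P1→B gives 7>5]
(A,R): not NE [P2→Q gives 9>0]
(B,P): not NE [P1→D gives 7>2]
(B,Q): NE
(B,R): not NE [P1→A gives 9>3; P2→Q gives 8>6]
(C,P): not NE [P1→D gives 7>2; P2→Q gives 5>4]
(C,Q): not NE [P1→B gives 7>4]
(C,R): not NE [P1→A gives 9>2; P2→Q gives 5>2]
(D,P): not NE [P2→R gives 6>4]
(D,Q): not NE [P1→B gives 7>6; P2→R gives 6>0]
(D,R): not NE [P1→A gives 9>5]

NE set: (B,Q)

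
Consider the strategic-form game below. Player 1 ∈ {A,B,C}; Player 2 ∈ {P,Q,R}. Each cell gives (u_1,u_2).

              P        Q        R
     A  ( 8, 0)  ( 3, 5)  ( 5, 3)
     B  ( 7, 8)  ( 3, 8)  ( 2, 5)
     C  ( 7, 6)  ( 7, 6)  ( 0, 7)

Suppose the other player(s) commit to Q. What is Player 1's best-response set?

P1 best: {C}

u_1(A vs Q) = 3
u_1(B vs Q) = 3
u_1(C vs Q) = 7
max payoff 7 at {C}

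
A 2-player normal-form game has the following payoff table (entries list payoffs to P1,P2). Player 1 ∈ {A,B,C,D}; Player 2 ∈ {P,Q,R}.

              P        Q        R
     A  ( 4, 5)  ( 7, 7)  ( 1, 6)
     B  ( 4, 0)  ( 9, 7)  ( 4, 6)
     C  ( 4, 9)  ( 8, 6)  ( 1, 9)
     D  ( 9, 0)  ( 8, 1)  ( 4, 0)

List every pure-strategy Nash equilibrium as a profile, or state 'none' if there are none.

PSNE = {(B,Q)}

(A,P): not NE [P1→D gives 9>4; P2→Q gives 7>5]
(A,Q): not NE [P1→B gives 9>7]
(A,R): not NE [P1→D gives 4>1; P2→Q gives 7>6]
(B,P): not NE [P1→D gives 9>4; P2→Q gives 7>0]
(B,Q): NE
(B,R): not NE [P2→Q gives 7>6]
(C,P): not NE [P1→D gives 9>4]
(C,Q): not NE [P1→B gives 9>8; P2→R gives 9>6]
(C,R): not NE [P1→D gives 4>1]
(D,P): not NE [P2→Q gives 1>0]
(D,Q): not NE [P1→B gives 9>8]
(D,R): not NE [P2→Q gives 1>0]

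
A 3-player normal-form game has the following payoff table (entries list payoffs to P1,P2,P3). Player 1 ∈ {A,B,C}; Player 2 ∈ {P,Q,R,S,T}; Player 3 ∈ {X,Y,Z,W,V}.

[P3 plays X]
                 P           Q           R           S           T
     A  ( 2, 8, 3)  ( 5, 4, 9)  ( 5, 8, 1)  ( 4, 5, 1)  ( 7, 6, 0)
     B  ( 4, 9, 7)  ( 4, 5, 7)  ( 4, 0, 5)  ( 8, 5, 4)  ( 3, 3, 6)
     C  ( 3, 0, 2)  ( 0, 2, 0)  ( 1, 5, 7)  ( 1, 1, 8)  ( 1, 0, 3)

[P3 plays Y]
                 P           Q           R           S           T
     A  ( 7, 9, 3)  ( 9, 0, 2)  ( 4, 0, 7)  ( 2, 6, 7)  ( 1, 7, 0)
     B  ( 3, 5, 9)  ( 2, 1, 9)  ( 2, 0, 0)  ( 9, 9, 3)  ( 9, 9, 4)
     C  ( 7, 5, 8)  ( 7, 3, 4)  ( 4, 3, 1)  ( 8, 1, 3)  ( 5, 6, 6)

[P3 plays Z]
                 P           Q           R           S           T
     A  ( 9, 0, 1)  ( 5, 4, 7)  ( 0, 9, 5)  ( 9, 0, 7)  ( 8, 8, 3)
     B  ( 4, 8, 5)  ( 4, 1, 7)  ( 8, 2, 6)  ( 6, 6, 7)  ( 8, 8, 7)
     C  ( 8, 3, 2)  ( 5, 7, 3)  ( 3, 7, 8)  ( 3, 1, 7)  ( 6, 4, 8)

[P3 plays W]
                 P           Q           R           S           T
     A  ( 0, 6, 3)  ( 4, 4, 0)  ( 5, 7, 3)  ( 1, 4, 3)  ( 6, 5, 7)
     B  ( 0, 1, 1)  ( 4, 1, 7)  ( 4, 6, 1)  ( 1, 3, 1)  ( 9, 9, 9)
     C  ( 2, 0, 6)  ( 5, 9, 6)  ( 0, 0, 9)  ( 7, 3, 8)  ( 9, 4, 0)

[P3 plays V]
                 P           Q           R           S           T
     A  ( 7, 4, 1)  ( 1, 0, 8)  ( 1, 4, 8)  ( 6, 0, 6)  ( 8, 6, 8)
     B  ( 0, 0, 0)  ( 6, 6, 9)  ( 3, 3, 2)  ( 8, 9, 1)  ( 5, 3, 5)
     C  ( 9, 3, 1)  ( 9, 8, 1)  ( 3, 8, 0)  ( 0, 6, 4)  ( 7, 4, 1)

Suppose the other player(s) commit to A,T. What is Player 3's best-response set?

u_3(X vs A,T) = 0
u_3(Y vs A,T) = 0
u_3(Z vs A,T) = 3
u_3(W vs A,T) = 7
u_3(V vs A,T) = 8
max payoff 8 at {V}

argmax u_3 = {V}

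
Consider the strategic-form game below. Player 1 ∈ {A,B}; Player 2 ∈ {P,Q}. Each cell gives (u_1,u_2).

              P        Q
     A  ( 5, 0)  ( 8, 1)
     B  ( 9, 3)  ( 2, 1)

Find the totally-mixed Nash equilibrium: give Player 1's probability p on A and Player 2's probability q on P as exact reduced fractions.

(p,q) = (2/3, 3/5)

P1 indiff ⇒ q·5+(1-q)·8 = q·9+(1-q)·2 ⇒ q(-4) = (1-q)(-6) ⇒ q = 3/5
P2 indiff ⇒ p·0+(1-p)·3 = p·1+(1-p)·1 ⇒ p(-1) = (1-p)(-2) ⇒ p = 2/3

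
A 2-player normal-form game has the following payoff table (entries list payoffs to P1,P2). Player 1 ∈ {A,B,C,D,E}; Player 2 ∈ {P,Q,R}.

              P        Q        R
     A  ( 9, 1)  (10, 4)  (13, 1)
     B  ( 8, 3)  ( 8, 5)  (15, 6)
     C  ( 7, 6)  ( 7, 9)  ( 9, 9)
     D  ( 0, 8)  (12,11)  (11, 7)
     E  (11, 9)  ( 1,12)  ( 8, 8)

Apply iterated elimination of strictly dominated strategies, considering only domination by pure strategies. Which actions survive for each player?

P1 drop C (A beats it: P:9>7 Q:10>7 R:13>9)
P2 drop P (Q beats it: A:4>1 B:5>3 D:11>8 E:12>9)
P1 drop E (A beats it: Q:10>1 R:13>8)
P1→{A,B,D} P2→{Q,R}

Remaining: P1:{A,B,D} P2:{Q,R}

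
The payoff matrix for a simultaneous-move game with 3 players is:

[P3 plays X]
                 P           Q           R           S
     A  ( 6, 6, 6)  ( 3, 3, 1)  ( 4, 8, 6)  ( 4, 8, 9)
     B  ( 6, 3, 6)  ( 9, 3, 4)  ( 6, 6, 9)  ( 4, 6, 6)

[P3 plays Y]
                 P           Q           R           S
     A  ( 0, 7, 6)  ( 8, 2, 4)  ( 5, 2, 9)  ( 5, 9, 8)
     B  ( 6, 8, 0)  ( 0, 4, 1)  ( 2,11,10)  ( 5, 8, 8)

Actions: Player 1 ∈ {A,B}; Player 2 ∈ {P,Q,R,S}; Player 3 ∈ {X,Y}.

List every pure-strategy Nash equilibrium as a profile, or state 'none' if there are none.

Nash profiles: (A,S,X)

(A,P,X): not NE [P2→S gives 8>6]
(A,P,Y): not NE [P1→B gives 6>0; P2→S gives 9>7]
(A,Q,X): not NE [P1→B gives 9>3; P2→S gives 8>3; P3→Y gives 4>1]
(A,Q,Y): not NE [P2→S gives 9>2]
(A,R,X): not NE [P1→B gives 6>4; P3→Y gives 9>6]
(A,R,Y): not NE [P2→S gives 9>2]
(A,S,X): NE
(A,S,Y): not NE [P3→X gives 9>8]
(B,P,X): not NE [P2→S gives 6>3]
(B,P,Y): not NE [P2→R gives 11>8; P3→X gives 6>0]
(B,Q,X): not NE [P2→S gives 6>3]
(B,Q,Y): not NE [P1→A gives 8>0; P2→R gives 11>4; P3→X gives 4>1]
(B,R,X): not NE [P3→Y gives 10>9]
(B,R,Y): not NE [P1→A gives 5>2]
(B,S,X): not NE [P3→Y gives 8>6]
(B,S,Y): not NE [P2→R gives 11>8]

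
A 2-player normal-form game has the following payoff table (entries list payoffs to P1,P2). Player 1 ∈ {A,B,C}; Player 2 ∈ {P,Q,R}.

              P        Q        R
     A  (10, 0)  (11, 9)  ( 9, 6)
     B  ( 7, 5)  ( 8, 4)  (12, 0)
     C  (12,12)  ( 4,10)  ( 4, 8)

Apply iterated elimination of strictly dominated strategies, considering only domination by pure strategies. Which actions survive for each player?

Survivors P1:{A,C} P2:{P,Q}

P2 drop R (Q beats it: A:9>6 B:4>0 C:10>8)
P1 drop B (A beats it: P:10>7 Q:11>8)
P1→{A,C} P2→{P,Q}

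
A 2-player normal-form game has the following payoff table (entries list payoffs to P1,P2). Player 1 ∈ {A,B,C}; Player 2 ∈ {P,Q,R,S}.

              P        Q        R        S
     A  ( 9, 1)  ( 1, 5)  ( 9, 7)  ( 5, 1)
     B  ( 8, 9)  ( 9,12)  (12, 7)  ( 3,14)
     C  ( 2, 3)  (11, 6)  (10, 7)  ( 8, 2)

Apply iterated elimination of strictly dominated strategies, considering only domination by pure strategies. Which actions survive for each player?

Remaining: P1:{B,C} P2:{Q,R,S}

P2 drop P (Q beats it: A:5>1 B:12>9 C:6>3)
P1 drop A (C beats it: Q:11>1 R:10>9 S:8>5)
P1→{B,C} P2→{Q,R,S}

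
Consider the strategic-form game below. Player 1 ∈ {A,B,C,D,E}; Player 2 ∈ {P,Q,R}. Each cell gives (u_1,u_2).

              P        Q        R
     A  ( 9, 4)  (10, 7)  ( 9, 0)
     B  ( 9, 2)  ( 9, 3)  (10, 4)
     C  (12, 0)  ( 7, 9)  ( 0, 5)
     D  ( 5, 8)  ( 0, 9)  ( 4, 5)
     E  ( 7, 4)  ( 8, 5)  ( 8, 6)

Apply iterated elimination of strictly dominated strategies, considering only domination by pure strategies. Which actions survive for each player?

P1 drop D (A beats it: P:9>5 Q:10>0 R:9>4)
P1 drop E (A beats it: P:9>7 Q:10>8 R:9>8)
P2 drop P (Q beats it: A:7>4 B:3>2 C:9>0)
P1 drop C (A beats it: Q:10>7 R:9>0)
P1→{A,B} P2→{Q,R}

Remaining: P1:{A,B} P2:{Q,R}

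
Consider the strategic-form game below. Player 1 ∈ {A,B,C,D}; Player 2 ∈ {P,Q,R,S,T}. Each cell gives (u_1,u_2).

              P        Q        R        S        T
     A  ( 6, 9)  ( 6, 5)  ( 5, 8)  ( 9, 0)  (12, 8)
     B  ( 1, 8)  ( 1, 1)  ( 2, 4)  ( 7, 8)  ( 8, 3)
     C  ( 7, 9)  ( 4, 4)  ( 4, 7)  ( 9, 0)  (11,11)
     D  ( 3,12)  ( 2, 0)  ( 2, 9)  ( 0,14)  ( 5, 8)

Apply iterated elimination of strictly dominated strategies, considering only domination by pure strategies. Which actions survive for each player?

P1 drop B (A beats it: P:6>1 Q:6>1 R:5>2 S:9>7 T:12>8)
P1 drop D (A beats it: P:6>3 Q:6>2 R:5>2 S:9>0 T:12>5)
P2 drop Q (P beats it: A:9>5 C:9>4)
P2 drop R (P beats it: A:9>8 C:9>7)
P2 drop S (P beats it: A:9>0 C:9>0)
P1→{A,C} P2→{P,T}

Survivors P1:{A,C} P2:{P,T}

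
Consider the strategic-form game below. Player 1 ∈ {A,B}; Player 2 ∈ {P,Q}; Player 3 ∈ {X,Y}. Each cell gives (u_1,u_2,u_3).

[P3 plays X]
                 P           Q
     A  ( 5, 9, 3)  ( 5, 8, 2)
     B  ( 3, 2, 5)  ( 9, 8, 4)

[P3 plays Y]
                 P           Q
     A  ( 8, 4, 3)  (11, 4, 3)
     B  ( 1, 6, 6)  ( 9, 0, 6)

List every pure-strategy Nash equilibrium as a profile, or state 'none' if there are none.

(A,P,X): NE
(A,P,Y): NE
(A,Q,X): not NE [P1→B gives 9>5; P2→P gives 9>8; P3→Y gives 3>2]
(A,Q,Y): NE
(B,P,X): not NE [P1→A gives 5>3; P2→Q gives 8>2; P3→Y gives 6>5]
(B,P,Y): not NE [P1→A gives 8>1]
(B,Q,X): not NE [P3→Y gives 6>4]
(B,Q,Y): not NE [P1→A gives 11>9; P2→P gives 6>0]

PSNE = {(A,P,X), (A,P,Y), (A,Q,Y)}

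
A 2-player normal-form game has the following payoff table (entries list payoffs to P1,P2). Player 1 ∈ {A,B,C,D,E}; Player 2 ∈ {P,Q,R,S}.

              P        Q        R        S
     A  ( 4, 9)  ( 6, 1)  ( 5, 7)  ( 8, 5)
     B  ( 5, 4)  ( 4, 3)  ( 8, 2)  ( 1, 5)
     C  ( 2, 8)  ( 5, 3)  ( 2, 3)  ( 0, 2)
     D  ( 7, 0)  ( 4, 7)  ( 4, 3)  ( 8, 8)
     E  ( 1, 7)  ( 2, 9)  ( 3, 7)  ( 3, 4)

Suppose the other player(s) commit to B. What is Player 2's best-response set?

BR_2 = {S}

u_2(P vs B) = 4
u_2(Q vs B) = 3
u_2(R vs B) = 2
u_2(S vs B) = 5
max payoff 5 at {S}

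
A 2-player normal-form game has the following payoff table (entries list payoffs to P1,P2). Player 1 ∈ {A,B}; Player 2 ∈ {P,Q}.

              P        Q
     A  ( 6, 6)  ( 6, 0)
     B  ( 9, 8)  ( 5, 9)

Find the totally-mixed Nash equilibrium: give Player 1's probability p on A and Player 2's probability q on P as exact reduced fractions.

P1 indiff ⇒ q·6+(1-q)·6 = q·9+(1-q)·5 ⇒ q(-3) = (1-q)(-1) ⇒ q = 1/4
P2 indiff ⇒ p·6+(1-p)·8 = p·0+(1-p)·9 ⇒ p(6) = (1-p)(1) ⇒ p = 1/7

P1 mixes 1/7 on A; P2 mixes 1/4 on P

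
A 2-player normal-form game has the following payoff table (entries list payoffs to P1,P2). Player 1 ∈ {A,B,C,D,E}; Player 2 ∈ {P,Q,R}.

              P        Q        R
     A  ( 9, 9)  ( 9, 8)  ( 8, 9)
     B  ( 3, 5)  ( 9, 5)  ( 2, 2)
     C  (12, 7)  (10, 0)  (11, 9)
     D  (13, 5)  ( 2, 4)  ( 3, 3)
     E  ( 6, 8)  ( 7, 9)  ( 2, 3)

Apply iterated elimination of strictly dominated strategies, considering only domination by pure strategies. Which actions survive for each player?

P1 drop A (C beats it: P:12>9 Q:10>9 R:11>8)
P1 drop B (C beats it: P:12>3 Q:10>9 R:11>2)
P1 drop E (C beats it: P:12>6 Q:10>7 R:11>2)
P2 drop Q (P beats it: C:7>0 D:5>4)
P1→{C,D} P2→{P,R}

IESDS → P1:{C,D} P2:{P,R}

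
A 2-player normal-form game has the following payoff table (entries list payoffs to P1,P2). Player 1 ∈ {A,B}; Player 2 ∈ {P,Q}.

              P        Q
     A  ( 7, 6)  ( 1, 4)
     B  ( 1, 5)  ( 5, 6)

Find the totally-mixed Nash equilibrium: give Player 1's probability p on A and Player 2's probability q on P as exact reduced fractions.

P1 indiff ⇒ q·7+(1-q)·1 = q·1+(1-q)·5 ⇒ q(6) = (1-q)(4) ⇒ q = 2/5
P2 indiff ⇒ p·6+(1-p)·5 = p·4+(1-p)·6 ⇒ p(2) = (1-p)(1) ⇒ p = 1/3

P1 mixes 1/3 on A; P2 mixes 2/5 on P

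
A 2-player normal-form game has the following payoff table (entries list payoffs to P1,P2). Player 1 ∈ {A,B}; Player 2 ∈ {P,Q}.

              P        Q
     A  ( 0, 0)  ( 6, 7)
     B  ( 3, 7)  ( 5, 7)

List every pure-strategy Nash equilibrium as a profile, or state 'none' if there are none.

(A,P): not NE [P1→B gives 3>0; P2→Q gives 7>0]
(A,Q): NE
(B,P): NE
(B,Q): not NE [P1→A gives 6>5]

PSNE = {(A,Q), (B,P)}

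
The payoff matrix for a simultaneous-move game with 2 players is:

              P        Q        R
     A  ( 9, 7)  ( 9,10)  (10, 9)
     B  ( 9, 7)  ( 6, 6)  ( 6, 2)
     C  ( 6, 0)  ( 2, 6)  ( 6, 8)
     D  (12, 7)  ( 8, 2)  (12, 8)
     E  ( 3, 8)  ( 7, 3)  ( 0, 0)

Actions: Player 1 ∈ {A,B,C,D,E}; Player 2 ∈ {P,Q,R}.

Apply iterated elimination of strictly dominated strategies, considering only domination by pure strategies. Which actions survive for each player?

Survivors P1:{A,D} P2:{Q,R}

P1 drop B (D beats it: P:12>9 Q:8>6 R:12>6)
P1 drop C (A beats it: P:9>6 Q:9>2 R:10>6)
P1 drop E (A beats it: P:9>3 Q:9>7 R:10>0)
P2 drop P (R beats it: A:9>7 D:8>7)
P1→{A,D} P2→{Q,R}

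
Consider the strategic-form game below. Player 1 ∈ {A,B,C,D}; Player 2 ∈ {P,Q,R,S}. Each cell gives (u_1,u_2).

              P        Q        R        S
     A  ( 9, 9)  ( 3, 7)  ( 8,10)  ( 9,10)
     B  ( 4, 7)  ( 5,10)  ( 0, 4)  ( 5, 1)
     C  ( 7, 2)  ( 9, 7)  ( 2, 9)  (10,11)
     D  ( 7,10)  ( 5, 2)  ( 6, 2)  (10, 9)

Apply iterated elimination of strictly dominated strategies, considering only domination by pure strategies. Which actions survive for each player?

P1 drop B (C beats it: P:7>4 Q:9>5 R:2>0 S:10>5)
P2 drop Q (S beats it: A:10>7 C:11>7 D:9>2)
P1→{A,C,D} P2→{P,R,S}

Survivors P1:{A,C,D} P2:{P,R,S}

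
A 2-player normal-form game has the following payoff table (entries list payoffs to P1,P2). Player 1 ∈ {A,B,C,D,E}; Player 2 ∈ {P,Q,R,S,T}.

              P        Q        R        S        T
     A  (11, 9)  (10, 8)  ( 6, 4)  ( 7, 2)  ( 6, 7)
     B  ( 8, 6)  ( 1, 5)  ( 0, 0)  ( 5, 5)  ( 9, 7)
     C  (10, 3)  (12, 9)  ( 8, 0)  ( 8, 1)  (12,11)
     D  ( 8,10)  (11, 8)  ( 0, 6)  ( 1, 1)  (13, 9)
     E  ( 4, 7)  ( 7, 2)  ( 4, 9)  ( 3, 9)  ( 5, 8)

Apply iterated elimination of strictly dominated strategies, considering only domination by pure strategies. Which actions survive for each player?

P1 drop B (C beats it: P:10>8 Q:12>1 R:8>0 S:8>5 T:12>9)
P1 drop E (A beats it: P:11>4 Q:10>7 R:6>4 S:7>3 T:6>5)
P2 drop R (P beats it: A:9>4 C:3>0 D:10>6)
P2 drop S (P beats it: A:9>2 C:3>1 D:10>1)
P1→{A,C,D} P2→{P,Q,T}

Survivors P1:{A,C,D} P2:{P,Q,T}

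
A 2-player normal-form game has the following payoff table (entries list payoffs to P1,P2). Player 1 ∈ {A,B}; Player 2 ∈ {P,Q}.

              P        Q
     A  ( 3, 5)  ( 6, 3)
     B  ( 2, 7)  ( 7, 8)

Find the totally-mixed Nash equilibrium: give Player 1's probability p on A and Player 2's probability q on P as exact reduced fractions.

P1 indiff ⇒ q·3+(1-q)·6 = q·2+(1-q)·7 ⇒ q(1) = (1-q)(1) ⇒ q = 1/2
P2 indiff ⇒ p·5+(1-p)·7 = p·3+(1-p)·8 ⇒ p(2) = (1-p)(1) ⇒ p = 1/3

P1 mixes 1/3 on A; P2 mixes 1/2 on P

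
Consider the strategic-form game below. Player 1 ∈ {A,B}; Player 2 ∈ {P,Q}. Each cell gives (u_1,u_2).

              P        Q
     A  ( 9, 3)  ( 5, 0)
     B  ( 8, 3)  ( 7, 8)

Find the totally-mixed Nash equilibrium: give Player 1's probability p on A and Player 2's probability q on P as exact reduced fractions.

P1 mixes 5/8 on A; P2 mixes 2/3 on P

P1 indiff ⇒ q·9+(1-q)·5 = q·8+(1-q)·7 ⇒ q(1) = (1-q)(2) ⇒ q = 2/3
P2 indiff ⇒ p·3+(1-p)·3 = p·0+(1-p)·8 ⇒ p(3) = (1-p)(5) ⇒ p = 5/8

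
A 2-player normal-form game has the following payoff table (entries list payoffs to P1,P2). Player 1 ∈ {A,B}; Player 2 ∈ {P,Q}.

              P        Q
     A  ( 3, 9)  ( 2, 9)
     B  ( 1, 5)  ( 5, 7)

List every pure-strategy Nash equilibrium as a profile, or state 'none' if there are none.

(A,P): NE
(A,Q): not NE [P1→B gives 5>2]
(B,P): not NE [P1→A gives 3>1; P2→Q gives 7>5]
(B,Q): NE

NE set: (A,P), (B,Q)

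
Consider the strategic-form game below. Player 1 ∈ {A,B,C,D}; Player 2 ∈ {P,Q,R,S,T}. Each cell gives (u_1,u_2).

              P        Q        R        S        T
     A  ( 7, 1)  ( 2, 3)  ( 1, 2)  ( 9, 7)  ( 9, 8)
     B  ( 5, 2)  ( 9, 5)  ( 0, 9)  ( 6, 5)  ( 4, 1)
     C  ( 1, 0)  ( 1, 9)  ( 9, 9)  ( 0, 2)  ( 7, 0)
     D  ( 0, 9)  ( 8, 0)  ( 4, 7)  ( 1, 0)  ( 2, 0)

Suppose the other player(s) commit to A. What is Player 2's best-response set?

argmax u_2 = {T}

u_2(P vs A) = 1
u_2(Q vs A) = 3
u_2(R vs A) = 2
u_2(S vs A) = 7
u_2(T vs A) = 8
max payoff 8 at {T}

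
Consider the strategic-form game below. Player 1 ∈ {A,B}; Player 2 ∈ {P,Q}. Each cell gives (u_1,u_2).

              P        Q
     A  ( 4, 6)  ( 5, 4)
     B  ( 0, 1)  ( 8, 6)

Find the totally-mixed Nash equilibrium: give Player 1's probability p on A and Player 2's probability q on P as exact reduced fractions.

p=5/7, q=3/7

P1 indiff ⇒ q·4+(1-q)·5 = q·0+(1-q)·8 ⇒ q(4) = (1-q)(3) ⇒ q = 3/7
P2 indiff ⇒ p·6+(1-p)·1 = p·4+(1-p)·6 ⇒ p(2) = (1-p)(5) ⇒ p = 5/7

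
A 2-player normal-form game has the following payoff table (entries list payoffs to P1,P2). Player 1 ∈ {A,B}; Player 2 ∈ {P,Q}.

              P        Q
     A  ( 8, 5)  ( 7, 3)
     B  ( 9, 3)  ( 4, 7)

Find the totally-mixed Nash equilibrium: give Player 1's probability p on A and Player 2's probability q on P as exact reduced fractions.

P1 indiff ⇒ q·8+(1-q)·7 = q·9+(1-q)·4 ⇒ q(-1) = (1-q)(-3) ⇒ q = 3/4
P2 indiff ⇒ p·5+(1-p)·3 = p·3+(1-p)·7 ⇒ p(2) = (1-p)(4) ⇒ p = 2/3

(p,q) = (2/3, 3/4)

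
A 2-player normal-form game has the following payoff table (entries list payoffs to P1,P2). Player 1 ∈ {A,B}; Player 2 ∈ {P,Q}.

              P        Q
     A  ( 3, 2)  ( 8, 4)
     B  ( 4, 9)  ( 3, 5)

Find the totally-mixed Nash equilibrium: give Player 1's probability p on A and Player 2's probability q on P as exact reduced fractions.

(p,q) = (2/3, 5/6)

P1 indiff ⇒ q·3+(1-q)·8 = q·4+(1-q)·3 ⇒ q(-1) = (1-q)(-5) ⇒ q = 5/6
P2 indiff ⇒ p·2+(1-p)·9 = p·4+(1-p)·5 ⇒ p(-2) = (1-p)(-4) ⇒ p = 2/3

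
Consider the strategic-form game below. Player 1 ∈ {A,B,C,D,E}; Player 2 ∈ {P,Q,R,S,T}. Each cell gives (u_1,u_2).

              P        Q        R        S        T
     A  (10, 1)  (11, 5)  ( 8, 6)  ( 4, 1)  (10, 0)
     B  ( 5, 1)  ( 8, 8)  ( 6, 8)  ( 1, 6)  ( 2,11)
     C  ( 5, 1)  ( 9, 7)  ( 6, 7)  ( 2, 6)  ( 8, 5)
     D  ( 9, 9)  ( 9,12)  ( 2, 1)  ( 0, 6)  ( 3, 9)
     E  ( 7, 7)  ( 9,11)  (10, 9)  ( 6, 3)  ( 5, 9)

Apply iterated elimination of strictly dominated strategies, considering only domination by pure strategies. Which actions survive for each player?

Survivors P1:{A,E} P2:{Q,R}

P1 drop B (A beats it: P:10>5 Q:11>8 R:8>6 S:4>1 T:10>2)
P1 drop C (A beats it: P:10>5 Q:11>9 R:8>6 S:4>2 T:10>8)
P1 drop D (A beats it: P:10>9 Q:11>9 R:8>2 S:4>0 T:10>3)
P2 drop P (Q beats it: A:5>1 E:11>7)
P2 drop S (Q beats it: A:5>1 E:11>3)
P2 drop T (Q beats it: A:5>0 E:11>9)
P1→{A,E} P2→{Q,R}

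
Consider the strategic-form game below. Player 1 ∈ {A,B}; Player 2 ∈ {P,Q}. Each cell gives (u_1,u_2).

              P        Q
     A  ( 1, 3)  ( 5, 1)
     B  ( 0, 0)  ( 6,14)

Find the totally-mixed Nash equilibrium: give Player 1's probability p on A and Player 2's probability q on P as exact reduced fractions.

P1 indiff ⇒ q·1+(1-q)·5 = q·0+(1-q)·6 ⇒ q(1) = (1-q)(1) ⇒ q = 1/2
P2 indiff ⇒ p·3+(1-p)·0 = p·1+(1-p)·14 ⇒ p(2) = (1-p)(14) ⇒ p = 7/8

(p,q) = (7/8, 1/2)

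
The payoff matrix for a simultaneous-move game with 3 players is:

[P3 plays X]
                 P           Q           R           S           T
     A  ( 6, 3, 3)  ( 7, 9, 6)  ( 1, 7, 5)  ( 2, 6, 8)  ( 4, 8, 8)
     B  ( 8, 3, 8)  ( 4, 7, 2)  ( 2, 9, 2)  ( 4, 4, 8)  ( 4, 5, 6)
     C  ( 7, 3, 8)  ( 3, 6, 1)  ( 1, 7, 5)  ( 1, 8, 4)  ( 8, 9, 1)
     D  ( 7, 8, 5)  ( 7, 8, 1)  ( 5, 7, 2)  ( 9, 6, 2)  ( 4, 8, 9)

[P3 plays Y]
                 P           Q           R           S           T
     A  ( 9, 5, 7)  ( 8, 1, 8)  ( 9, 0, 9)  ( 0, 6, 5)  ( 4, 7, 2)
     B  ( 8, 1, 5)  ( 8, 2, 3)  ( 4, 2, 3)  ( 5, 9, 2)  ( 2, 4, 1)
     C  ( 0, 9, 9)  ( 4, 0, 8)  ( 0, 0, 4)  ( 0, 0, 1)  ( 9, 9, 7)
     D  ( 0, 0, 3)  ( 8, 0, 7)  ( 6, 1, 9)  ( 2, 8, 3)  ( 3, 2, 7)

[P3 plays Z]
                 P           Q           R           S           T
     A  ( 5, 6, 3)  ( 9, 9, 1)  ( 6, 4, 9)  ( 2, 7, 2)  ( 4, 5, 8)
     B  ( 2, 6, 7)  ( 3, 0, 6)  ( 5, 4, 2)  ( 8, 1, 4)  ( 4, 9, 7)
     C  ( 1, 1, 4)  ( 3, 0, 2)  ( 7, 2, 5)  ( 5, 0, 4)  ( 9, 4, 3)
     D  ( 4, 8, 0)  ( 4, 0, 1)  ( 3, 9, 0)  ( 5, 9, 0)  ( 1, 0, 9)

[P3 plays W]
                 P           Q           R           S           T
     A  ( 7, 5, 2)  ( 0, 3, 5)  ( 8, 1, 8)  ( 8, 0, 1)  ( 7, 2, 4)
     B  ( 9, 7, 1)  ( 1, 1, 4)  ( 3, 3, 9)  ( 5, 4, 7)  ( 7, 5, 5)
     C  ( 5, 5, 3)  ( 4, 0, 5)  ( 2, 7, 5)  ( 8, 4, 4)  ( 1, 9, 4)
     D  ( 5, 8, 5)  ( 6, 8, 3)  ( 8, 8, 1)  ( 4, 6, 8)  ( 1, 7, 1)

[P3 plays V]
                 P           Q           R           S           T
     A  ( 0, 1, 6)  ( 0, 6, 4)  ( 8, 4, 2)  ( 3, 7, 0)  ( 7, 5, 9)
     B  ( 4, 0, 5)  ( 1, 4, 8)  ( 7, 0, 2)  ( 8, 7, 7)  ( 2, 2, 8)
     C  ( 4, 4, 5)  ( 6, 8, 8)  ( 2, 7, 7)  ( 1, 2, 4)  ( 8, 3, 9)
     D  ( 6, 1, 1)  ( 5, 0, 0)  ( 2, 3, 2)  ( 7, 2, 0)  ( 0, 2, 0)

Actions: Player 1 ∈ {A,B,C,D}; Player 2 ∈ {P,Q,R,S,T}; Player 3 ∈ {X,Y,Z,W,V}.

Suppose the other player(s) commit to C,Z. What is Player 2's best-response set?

P2 best: {T}

u_2(P vs C,Z) = 1
u_2(Q vs C,Z) = 0
u_2(R vs C,Z) = 2
u_2(S vs C,Z) = 0
u_2(T vs C,Z) = 4
max payoff 4 at {T}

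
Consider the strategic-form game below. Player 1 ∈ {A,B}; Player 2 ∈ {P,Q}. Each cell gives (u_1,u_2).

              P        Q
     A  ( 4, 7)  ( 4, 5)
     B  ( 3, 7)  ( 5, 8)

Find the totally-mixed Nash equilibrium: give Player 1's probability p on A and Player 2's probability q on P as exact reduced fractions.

(p,q) = (1/3, 1/2)

P1 indiff ⇒ q·4+(1-q)·4 = q·3+(1-q)·5 ⇒ q(1) = (1-q)(1) ⇒ q = 1/2
P2 indiff ⇒ p·7+(1-p)·7 = p·5+(1-p)·8 ⇒ p(2) = (1-p)(1) ⇒ p = 1/3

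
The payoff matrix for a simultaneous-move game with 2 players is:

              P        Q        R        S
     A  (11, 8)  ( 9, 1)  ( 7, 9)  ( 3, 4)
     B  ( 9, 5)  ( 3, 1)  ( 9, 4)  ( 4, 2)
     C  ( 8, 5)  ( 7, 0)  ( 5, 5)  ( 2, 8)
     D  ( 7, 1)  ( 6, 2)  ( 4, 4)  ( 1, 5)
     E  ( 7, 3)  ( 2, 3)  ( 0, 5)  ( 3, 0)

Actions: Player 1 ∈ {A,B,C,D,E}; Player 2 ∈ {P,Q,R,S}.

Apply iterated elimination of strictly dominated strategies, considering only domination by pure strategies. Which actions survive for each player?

P1 drop C (A beats it: P:11>8 Q:9>7 R:7>5 S:3>2)
P1 drop D (A beats it: P:11>7 Q:9>6 R:7>4 S:3>1)
P1 drop E (B beats it: P:9>7 Q:3>2 R:9>0 S:4>3)
P2 drop Q (P beats it: A:8>1 B:5>1)
P2 drop S (P beats it: A:8>4 B:5>2)
P1→{A,B} P2→{P,R}

Survivors P1:{A,B} P2:{P,R}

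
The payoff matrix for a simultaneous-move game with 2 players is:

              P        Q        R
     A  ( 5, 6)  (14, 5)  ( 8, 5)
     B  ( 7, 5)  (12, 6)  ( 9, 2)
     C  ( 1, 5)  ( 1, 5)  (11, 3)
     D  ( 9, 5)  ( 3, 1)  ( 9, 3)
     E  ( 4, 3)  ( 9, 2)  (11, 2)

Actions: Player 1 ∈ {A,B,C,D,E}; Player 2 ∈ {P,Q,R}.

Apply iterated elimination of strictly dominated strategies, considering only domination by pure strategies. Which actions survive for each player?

P2 drop R (P beats it: A:6>5 B:5>2 C:5>3 D:5>3 E:3>2)
P1 drop C (A beats it: P:5>1 Q:14>1)
P1 drop E (A beats it: P:5>4 Q:14>9)
P1→{A,B,D} P2→{P,Q}

Survivors P1:{A,B,D} P2:{P,Q}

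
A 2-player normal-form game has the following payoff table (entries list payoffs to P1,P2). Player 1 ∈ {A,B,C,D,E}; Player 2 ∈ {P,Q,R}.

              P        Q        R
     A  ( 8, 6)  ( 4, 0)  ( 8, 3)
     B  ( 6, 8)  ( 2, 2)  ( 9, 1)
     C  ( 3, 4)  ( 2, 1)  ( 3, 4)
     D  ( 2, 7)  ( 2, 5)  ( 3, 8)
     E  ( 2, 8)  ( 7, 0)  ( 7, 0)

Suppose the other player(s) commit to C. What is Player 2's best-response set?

P2 best: {P,R}

u_2(P vs C) = 4
u_2(Q vs C) = 1
u_2(R vs C) = 4
max payoff 4 at {P,R}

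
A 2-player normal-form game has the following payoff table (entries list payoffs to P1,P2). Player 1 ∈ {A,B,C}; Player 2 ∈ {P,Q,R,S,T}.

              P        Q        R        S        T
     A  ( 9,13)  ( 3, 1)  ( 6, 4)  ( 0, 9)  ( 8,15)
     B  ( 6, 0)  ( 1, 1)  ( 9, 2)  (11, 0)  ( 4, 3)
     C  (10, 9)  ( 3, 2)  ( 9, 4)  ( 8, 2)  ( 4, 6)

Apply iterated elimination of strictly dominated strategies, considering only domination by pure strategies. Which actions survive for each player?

IESDS → P1:{A,C} P2:{P,T}

P2 drop Q (R beats it: A:4>1 B:2>1 C:4>2)
P2 drop R (T beats it: A:15>4 B:3>2 C:6>4)
P2 drop S (T beats it: A:15>9 B:3>0 C:6>2)
P1 drop B (A beats it: P:9>6 T:8>4)
P1→{A,C} P2→{P,T}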